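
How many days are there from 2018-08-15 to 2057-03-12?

Day-of-year of August 15, 2018: 227.
Day-of-year of March 12, 2057: 71.
2018 has 365 days, so 365 − 227 = 138 days remain in 2018.
Full years 2019–2056: 28 common + 10 leap = 28×365 + 10×366 = 13880 days.
Total: 138 + 13880 + 71 = 14089 days.

14089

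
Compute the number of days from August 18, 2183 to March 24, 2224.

Day-of-year of August 18, 2183: 230.
Day-of-year of March 24, 2224: 84.
2183 has 365 days, so 365 − 230 = 135 days remain in 2183.
Full years 2184–2223: 31 common + 9 leap = 31×365 + 9×366 = 14609 days.
Total: 135 + 14609 + 84 = 14828 days.

14828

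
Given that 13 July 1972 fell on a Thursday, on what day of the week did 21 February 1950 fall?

Tuesday

Count forward from the earlier date (February 21, 1950) to the later (July 13, 1972):
From February 21, 1950 to February 21, 1972: 22 years, of which 5 contain a Feb 29 — 17×365 + 5×366 = 8035 days.
February 1972: 29 − 21 = 8 days remain (1972 is a leap year, so February has 29 days).
Then March (31), April (30), May (31), June (30): 31 + 30 + 31 + 30 = 122 days.
July 1–13, 1972: 13 days.
Residual: 143 days.
Total: 8178 days.
8178 mod 7 = 2, so 2 days before Thursday is Tuesday.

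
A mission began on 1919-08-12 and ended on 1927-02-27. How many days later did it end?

2756

From August 12, 1919 to August 12, 1926: 7 years, of which 2 contain a Feb 29 — 5×365 + 2×366 = 2557 days.
August 1926: 31 − 12 = 19 days remain.
Then September (30), October (31), November (30), December (31), January (31): 30 + 31 + 30 + 31 + 31 = 153 days.
February 1–27, 1927: 27 days (1927 is not a leap year).
Residual: 199 days.
Total: 2756 days.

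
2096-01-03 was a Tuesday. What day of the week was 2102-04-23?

Sunday

Day-of-year of January 3, 2096: 3.
Day-of-year of April 23, 2102: 113.
2096 has 366 days, so 366 − 3 = 363 days remain in 2096.
Full years: 2097: 365; 2098: 365; 2099: 365; 2100: 365; 2101: 365. Sum = 1825.
Total: 363 + 1825 + 113 = 2301 days.
2301 mod 7 = 5, so 5 days after Tuesday is Sunday.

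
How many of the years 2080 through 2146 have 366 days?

Years divisible by 4: 2080, 2084, …, 2144 — 17 in all.
Of these, 2100 is divisible by 100 but not 400, so not leap.
Leap years: 17 − 1 = 16.

16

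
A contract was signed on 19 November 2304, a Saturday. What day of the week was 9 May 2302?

Count forward from the earlier date (May 9, 2302) to the later (November 19, 2304):
Day-of-year of May 9, 2302: 129.
Day-of-year of November 19, 2304: 324.
2302 has 365 days, so 365 − 129 = 236 days remain in 2302.
Full years: 2303: 365. Sum = 365.
Total: 236 + 365 + 324 = 925 days.
925 mod 7 = 1, so 1 day before Saturday is Friday.

Friday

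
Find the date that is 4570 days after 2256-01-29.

2268-08-03

Count 4570 days after January 29, 2256:
Day-of-year of January 29, 2256: 29.
Day-of-year of August 3, 2268: 216.
2256 has 366 days, so 366 − 29 = 337 days remain in 2256.
Full years 2257–2267: 9 common + 2 leap = 9×365 + 2×366 = 4017 days.
Total: 337 + 4017 + 216 = 4570 days.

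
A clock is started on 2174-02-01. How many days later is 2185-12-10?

From February 1, 2174 to February 1, 2185: 11 years, of which 3 contain a Feb 29 — 8×365 + 3×366 = 4018 days.
February 2185: 28 − 1 = 27 days remain (2185 is not a leap year, so February has 28 days).
Then 9 full months totalling 275 days.
December 1–10, 2185: 10 days.
Residual: 312 days.
Total: 4330 days.

4330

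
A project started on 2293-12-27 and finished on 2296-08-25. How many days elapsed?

Day-of-year of December 27, 2293: 361.
Day-of-year of August 25, 2296: 238.
2293 has 365 days, so 365 − 361 = 4 days remain in 2293.
Full years: 2294: 365; 2295: 365. Sum = 730.
Total: 4 + 730 + 238 = 972 days.

972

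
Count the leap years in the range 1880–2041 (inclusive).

Years divisible by 4: 1880, 1884, …, 2040 — 41 in all.
Of these, 1900 is divisible by 100 but not 400, so not leap.
2000 is divisible by 400, so still leap.
Leap years: 41 − 1 = 40.

40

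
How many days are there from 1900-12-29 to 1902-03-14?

440

December 1900: 31 − 29 = 2 days remain.
Then 14 full months totalling 424 days.
March 1–14, 1902: 14 days.
Total: 2 + 424 + 14 = 440 days.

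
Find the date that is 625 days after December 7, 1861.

August 24, 1863

Count 625 days after December 7, 1861:
December 7, 1861 → December 7, 1862: 365 days.
December 1862: 31 − 7 = 24 days remain.
Then January (31), February 1863 (28), March (31), April (30), May (31), June (30), July (31): 31 + 28 + 31 + 30 + 31 + 30 + 31 = 212 days.
August 1–24, 1863: 24 days.
Residual: 260 days.
Total: 625 days.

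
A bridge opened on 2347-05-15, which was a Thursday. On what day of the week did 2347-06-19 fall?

Thursday

May 2347: 31 − 15 = 16 days remain.
June 1–19, 2347: 19 days.
Total: 16 + 19 = 35 days.
35 is a multiple of 7, so 2347-06-19 falls on the same weekday: Thursday.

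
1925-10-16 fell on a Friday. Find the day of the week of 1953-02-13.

Day-of-year of October 16, 1925: 289.
Day-of-year of February 13, 1953: 44.
1925 has 365 days, so 365 − 289 = 76 days remain in 1925.
Full years 1926–1952: 20 common + 7 leap = 20×365 + 7×366 = 9862 days.
Total: 76 + 9862 + 44 = 9982 days.
9982 is a multiple of 7, so 1953-02-13 falls on the same weekday: Friday.

Friday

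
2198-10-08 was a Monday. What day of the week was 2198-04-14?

Saturday

Count forward from the earlier date (April 14, 2198) to the later (October 8, 2198):
April 2198: 30 − 14 = 16 days remain.
Then May (31), June (30), July (31), August (31), September (30): 31 + 30 + 31 + 31 + 30 = 153 days.
October 1–8, 2198: 8 days.
Total: 16 + 153 + 8 = 177 days.
177 mod 7 = 2, so 2 days before Monday is Saturday.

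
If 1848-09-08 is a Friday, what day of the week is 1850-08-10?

Saturday

September 8, 1848 → September 8, 1849: 365 days.
September 1849: 30 − 8 = 22 days remain.
Then 10 full months totalling 304 days.
August 1–10, 1850: 10 days.
Residual: 336 days.
Total: 701 days.
701 mod 7 = 1, so 1 day after Friday is Saturday.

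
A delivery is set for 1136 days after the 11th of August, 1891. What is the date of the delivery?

the 20th of September, 1894

Count 1136 days after August 11, 1891:
Day-of-year of August 11, 1891: 223.
Day-of-year of September 20, 1894: 263.
1891 has 365 days, so 365 − 223 = 142 days remain in 1891.
Full years: 1892: 366; 1893: 365. Sum = 731.
Total: 142 + 731 + 263 = 1136 days.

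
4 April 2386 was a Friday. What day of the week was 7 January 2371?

Thursday

Count forward from the earlier date (January 7, 2371) to the later (April 4, 2386):
From January 7, 2371 to January 7, 2386: 15 years, of which 4 contain a Feb 29 — 11×365 + 4×366 = 5479 days.
January 2386: 31 − 7 = 24 days remain.
Then February 2386 (28), March (31): 28 + 31 = 59 days.
April 1–4, 2386: 4 days.
Residual: 87 days.
Total: 5566 days.
5566 mod 7 = 1, so 1 day before Friday is Thursday.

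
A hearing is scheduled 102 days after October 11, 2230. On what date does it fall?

January 21, 2231

Count 102 days after October 11, 2230:
Day-of-year of October 11, 2230: 284.
Day-of-year of January 21, 2231: 21.
2230 has 365 days, so 365 − 284 = 81 days remain in 2230.
Total: 81 + 21 = 102 days.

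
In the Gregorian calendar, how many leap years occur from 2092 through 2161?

Years divisible by 4: 2092, 2096, …, 2160 — 18 in all.
Of these, 2100 is divisible by 100 but not 400, so not leap.
Leap years: 18 − 1 = 17.

17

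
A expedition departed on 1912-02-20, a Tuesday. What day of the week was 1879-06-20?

Count forward from the earlier date (June 20, 1879) to the later (February 20, 1912):
From June 20, 1879 to June 20, 1911: 32 years, of which 7 contain a Feb 29 — 25×365 + 7×366 = 11687 days.
(1900 is not a leap year (divisible by 100 but not 400).)
June 1911: 30 − 20 = 10 days remain.
Then July (31), August (31), September (30), October (31), November (30), December (31), January (31): 31 + 31 + 30 + 31 + 30 + 31 + 31 = 215 days.
February 1–20, 1912: 20 days (1912 is a leap year).
Residual: 245 days.
Total: 11932 days.
11932 mod 7 = 4, so 4 days before Tuesday is Friday.

Friday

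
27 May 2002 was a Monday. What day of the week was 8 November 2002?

Friday

May 2002: 31 − 27 = 4 days remain.
Then June (30), July (31), August (31), September (30), October (31): 30 + 31 + 31 + 30 + 31 = 153 days.
November 1–8, 2002: 8 days.
Total: 4 + 153 + 8 = 165 days.
165 mod 7 = 4, so 4 days after Monday is Friday.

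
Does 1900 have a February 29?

No

1900 is not a leap year (divisible by 100 but not 400).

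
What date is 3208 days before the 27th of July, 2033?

the 14th of October, 2024

Count 3208 days before July 27, 2033:
Day-of-year of October 14, 2024: 288.
Day-of-year of July 27, 2033: 208.
2024 has 366 days, so 366 − 288 = 78 days remain in 2024.
Full years 2025–2032: 6 common + 2 leap = 6×365 + 2×366 = 2922 days.
Total: 78 + 2922 + 208 = 3208 days.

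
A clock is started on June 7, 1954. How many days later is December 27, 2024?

25771

From June 7, 1954 to June 7, 2024: 70 years, of which 18 contain a Feb 29 — 52×365 + 18×366 = 25568 days.
(2000 is a leap year (divisible by 400).)
June 2024: 30 − 7 = 23 days remain.
Then July (31), August (31), September (30), October (31), November (30): 31 + 31 + 30 + 31 + 30 = 153 days.
December 1–27, 2024: 27 days.
Residual: 203 days.
Total: 25771 days.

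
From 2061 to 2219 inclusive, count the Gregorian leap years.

37

Years divisible by 4: 2064, 2068, …, 2216 — 39 in all.
Of these, 2100, 2200 are divisible by 100 but not 400, so not leap.
Leap years: 39 − 2 = 37.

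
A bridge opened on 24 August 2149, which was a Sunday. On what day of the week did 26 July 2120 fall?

Count forward from the earlier date (July 26, 2120) to the later (August 24, 2149):
Day-of-year of July 26, 2120: 208.
Day-of-year of August 24, 2149: 236.
2120 has 366 days, so 366 − 208 = 158 days remain in 2120.
Full years 2121–2148: 21 common + 7 leap = 21×365 + 7×366 = 10227 days.
Total: 158 + 10227 + 236 = 10621 days.
10621 mod 7 = 2, so 2 days before Sunday is Friday.

Friday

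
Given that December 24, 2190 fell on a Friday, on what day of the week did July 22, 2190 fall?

Count forward from the earlier date (July 22, 2190) to the later (December 24, 2190):
July 2190: 31 − 22 = 9 days remain.
Then August (31), September (30), October (31), November (30): 31 + 30 + 31 + 30 = 122 days.
December 1–24, 2190: 24 days.
Total: 9 + 122 + 24 = 155 days.
155 mod 7 = 1, so 1 day before Friday is Thursday.

Thursday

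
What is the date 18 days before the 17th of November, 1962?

the 30th of October, 1962

Count 18 days before November 17, 1962:
October 1962: 31 − 30 = 1 day remains.
November 1–17, 1962: 17 days.
Total: 1 + 17 = 18 days.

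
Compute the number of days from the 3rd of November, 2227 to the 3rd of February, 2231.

November 3, 2227 → November 3, 2228: 366 days (2228 is a leap year).
November 3, 2228 → November 3, 2229: 365 days.
November 3, 2229 → November 3, 2230: 365 days.
November 2230: 30 − 3 = 27 days remain.
Then December (31), January (31): 31 + 31 = 62 days.
February 1–3, 2231: 3 days (2231 is not a leap year).
Residual: 92 days.
Total: 1188 days.

1188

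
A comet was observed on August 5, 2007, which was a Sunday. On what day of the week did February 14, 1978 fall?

Count forward from the earlier date (February 14, 1978) to the later (August 5, 2007):
Day-of-year of February 14, 1978: 45.
Day-of-year of August 5, 2007: 217.
1978 has 365 days, so 365 − 45 = 320 days remain in 1978.
Full years 1979–2006: 21 common + 7 leap = 21×365 + 7×366 = 10227 days.
Total: 320 + 10227 + 217 = 10764 days.
10764 mod 7 = 5, so 5 days before Sunday is Tuesday.

Tuesday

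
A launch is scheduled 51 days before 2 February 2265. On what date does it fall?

13 December 2264

Count 51 days before February 2, 2265:
December 2264: 31 − 13 = 18 days remain.
Then January (31): 31 days.
February 1–2, 2265: 2 days (2265 is not a leap year).
Residual: 51 days.
Total: 51 days.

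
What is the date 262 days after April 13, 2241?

December 31, 2241

Count 262 days after April 13, 2241:
April 2241: 30 − 13 = 17 days remain.
Then May (31), June (30), July (31), August (31), September (30), October (31), November (30): 31 + 30 + 31 + 31 + 30 + 31 + 30 = 214 days.
December 1–31, 2241: 31 days.
Total: 17 + 214 + 31 = 262 days.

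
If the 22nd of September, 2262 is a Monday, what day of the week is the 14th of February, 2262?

Friday

Count forward from the earlier date (February 14, 2262) to the later (September 22, 2262):
February 2262: 28 − 14 = 14 days remain (2262 is not a leap year, so February has 28 days).
Then March (31), April (30), May (31), June (30), July (31), August (31): 31 + 30 + 31 + 30 + 31 + 31 = 184 days.
September 1–22, 2262: 22 days.
Total: 14 + 184 + 22 = 220 days.
220 mod 7 = 3, so 3 days before Monday is Friday.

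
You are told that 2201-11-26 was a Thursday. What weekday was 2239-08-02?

Day-of-year of November 26, 2201: 330.
Day-of-year of August 2, 2239: 214.
2201 has 365 days, so 365 − 330 = 35 days remain in 2201.
Full years 2202–2238: 28 common + 9 leap = 28×365 + 9×366 = 13514 days.
Total: 35 + 13514 + 214 = 13763 days.
13763 mod 7 = 1, so 1 day after Thursday is Friday.

Friday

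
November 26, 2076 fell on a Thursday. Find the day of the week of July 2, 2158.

Sunday

Day-of-year of November 26, 2076: 331.
Day-of-year of July 2, 2158: 183.
2076 has 366 days, so 366 − 331 = 35 days remain in 2076.
Full years 2077–2157: 62 common + 19 leap = 62×365 + 19×366 = 29584 days.
Total: 35 + 29584 + 183 = 29802 days.
29802 mod 7 = 3, so 3 days after Thursday is Sunday.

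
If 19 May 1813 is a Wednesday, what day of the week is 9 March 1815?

Thursday

Day-of-year of May 19, 1813: 139.
Day-of-year of March 9, 1815: 68.
1813 has 365 days, so 365 − 139 = 226 days remain in 1813.
Full years: 1814: 365. Sum = 365.
Total: 226 + 365 + 68 = 659 days.
659 mod 7 = 1, so 1 day after Wednesday is Thursday.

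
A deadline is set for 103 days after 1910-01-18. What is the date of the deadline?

1910-05-01

Count 103 days after January 18, 1910:
January 1910: 31 − 18 = 13 days remain.
Then February 1910 (28), March (31), April (30): 28 + 31 + 30 = 89 days.
May 1, 1910: 1 day.
Total: 13 + 89 + 1 = 103 days.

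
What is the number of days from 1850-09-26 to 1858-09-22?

2918

Day-of-year of September 26, 1850: 269.
Day-of-year of September 22, 1858: 265.
1850 has 365 days, so 365 − 269 = 96 days remain in 1850.
Full years 1851–1857: 5 common + 2 leap = 5×365 + 2×366 = 2557 days.
Total: 96 + 2557 + 265 = 2918 days.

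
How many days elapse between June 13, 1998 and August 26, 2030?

11762

Day-of-year of June 13, 1998: 164.
Day-of-year of August 26, 2030: 238.
1998 has 365 days, so 365 − 164 = 201 days remain in 1998.
Full years 1999–2029: 23 common + 8 leap = 23×365 + 8×366 = 11323 days.
Total: 201 + 11323 + 238 = 11762 days.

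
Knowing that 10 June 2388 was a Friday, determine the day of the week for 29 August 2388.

June 2388: 30 − 10 = 20 days remain.
Then July (31): 31 days.
August 1–29, 2388: 29 days.
Total: 20 + 31 + 29 = 80 days.
80 mod 7 = 3, so 3 days after Friday is Monday.

Monday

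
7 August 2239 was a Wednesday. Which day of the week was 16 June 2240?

Tuesday

August 2239: 31 − 7 = 24 days remain.
Then 9 full months totalling 274 days.
June 1–16, 2240: 16 days.
Total: 24 + 274 + 16 = 314 days.
314 mod 7 = 6, so 6 days after Wednesday is Tuesday.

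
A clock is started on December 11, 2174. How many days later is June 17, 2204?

10780

Day-of-year of December 11, 2174: 345.
Day-of-year of June 17, 2204: 169.
2174 has 365 days, so 365 − 345 = 20 days remain in 2174.
Full years 2175–2203: 23 common + 6 leap = 23×365 + 6×366 = 10591 days.
Total: 20 + 10591 + 169 = 10780 days.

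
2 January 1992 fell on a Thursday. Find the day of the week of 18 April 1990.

Count forward from the earlier date (April 18, 1990) to the later (January 2, 1992):
April 18, 1990 → April 18, 1991: 365 days.
April 1991: 30 − 18 = 12 days remain.
Then May (31), June (30), July (31), August (31), September (30), October (31), November (30), December (31): 31 + 30 + 31 + 31 + 30 + 31 + 30 + 31 = 245 days.
January 1–2, 1992: 2 days.
Residual: 259 days.
Total: 624 days.
624 mod 7 = 1, so 1 day before Thursday is Wednesday.

Wednesday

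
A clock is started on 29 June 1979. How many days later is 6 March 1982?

June 29, 1979 → June 29, 1980: 366 days (1980 is a leap year).
June 29, 1980 → June 29, 1981: 365 days.
June 1981: 30 − 29 = 1 day remains.
Then July (31), August (31), September (30), October (31), November (30), December (31), January (31), February 1982 (28): 31 + 31 + 30 + 31 + 30 + 31 + 31 + 28 = 243 days.
March 1–6, 1982: 6 days.
Residual: 250 days.
Total: 981 days.

981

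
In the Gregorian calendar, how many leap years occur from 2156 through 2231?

Years divisible by 4: 2156, 2160, …, 2228 — 19 in all.
Of these, 2200 is divisible by 100 but not 400, so not leap.
Leap years: 19 − 1 = 18.

18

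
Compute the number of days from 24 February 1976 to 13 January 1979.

Day-of-year of February 24, 1976: 55.
Day-of-year of January 13, 1979: 13.
1976 has 366 days, so 366 − 55 = 311 days remain in 1976.
Full years: 1977: 365; 1978: 365. Sum = 730.
Total: 311 + 730 + 13 = 1054 days.

1054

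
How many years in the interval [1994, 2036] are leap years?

Years divisible by 4 in [1994, 2036]: 1996, 2000, 2004, 2008, 2012, 2016, 2020, 2024, 2028, 2032, 2036.
2000 is divisible by 400, so still leap.
No century exceptions apply. Count: 11.

11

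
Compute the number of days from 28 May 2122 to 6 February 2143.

7559

Day-of-year of May 28, 2122: 148.
Day-of-year of February 6, 2143: 37.
2122 has 365 days, so 365 − 148 = 217 days remain in 2122.
Full years 2123–2142: 15 common + 5 leap = 15×365 + 5×366 = 7305 days.
Total: 217 + 7305 + 37 = 7559 days.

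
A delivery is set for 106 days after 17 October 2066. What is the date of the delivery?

31 January 2067

Count 106 days after October 17, 2066:
Day-of-year of October 17, 2066: 290.
Day-of-year of January 31, 2067: 31.
2066 has 365 days, so 365 − 290 = 75 days remain in 2066.
Total: 75 + 31 = 106 days.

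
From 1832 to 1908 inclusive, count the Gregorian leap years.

19

Years divisible by 4: 1832, 1836, …, 1908 — 20 in all.
Of these, 1900 is divisible by 100 but not 400, so not leap.
Leap years: 20 − 1 = 19.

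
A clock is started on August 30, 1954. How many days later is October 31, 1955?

427

August 30, 1954 → August 30, 1955: 365 days.
August 1955: 31 − 30 = 1 day remains.
Then September (30): 30 days.
October 1–31, 1955: 31 days.
Residual: 62 days.
Total: 427 days.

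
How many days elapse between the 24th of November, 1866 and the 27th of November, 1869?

Day-of-year of November 24, 1866: 328.
Day-of-year of November 27, 1869: 331.
1866 has 365 days, so 365 − 328 = 37 days remain in 1866.
Full years: 1867: 365; 1868: 366. Sum = 731.
Total: 37 + 731 + 331 = 1099 days.

1099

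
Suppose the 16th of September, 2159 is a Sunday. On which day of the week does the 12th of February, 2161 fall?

Thursday

Day-of-year of September 16, 2159: 259.
Day-of-year of February 12, 2161: 43.
2159 has 365 days, so 365 − 259 = 106 days remain in 2159.
Full years: 2160: 366. Sum = 366.
Total: 106 + 366 + 43 = 515 days.
515 mod 7 = 4, so 4 days after Sunday is Thursday.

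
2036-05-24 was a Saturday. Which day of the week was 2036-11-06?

Thursday

May 2036: 31 − 24 = 7 days remain.
Then June (30), July (31), August (31), September (30), October (31): 30 + 31 + 31 + 30 + 31 = 153 days.
November 1–6, 2036: 6 days.
Total: 7 + 153 + 6 = 166 days.
166 mod 7 = 5, so 5 days after Saturday is Thursday.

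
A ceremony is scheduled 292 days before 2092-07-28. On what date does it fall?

2091-10-10

Count 292 days before July 28, 2092:
Day-of-year of October 10, 2091: 283.
Day-of-year of July 28, 2092: 210.
2091 has 365 days, so 365 − 283 = 82 days remain in 2091.
Total: 82 + 210 = 292 days.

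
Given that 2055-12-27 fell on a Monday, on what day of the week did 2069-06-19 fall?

From December 27, 2055 to December 27, 2068: 13 years, of which 4 contain a Feb 29 — 9×365 + 4×366 = 4749 days.
December 2068: 31 − 27 = 4 days remain.
Then January (31), February 2069 (28), March (31), April (30), May (31): 31 + 28 + 31 + 30 + 31 = 151 days.
June 1–19, 2069: 19 days.
Residual: 174 days.
Total: 4923 days.
4923 mod 7 = 2, so 2 days after Monday is Wednesday.

Wednesday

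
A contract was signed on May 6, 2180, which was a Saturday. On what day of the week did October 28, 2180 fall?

Saturday

May 2180: 31 − 6 = 25 days remain.
Then June (30), July (31), August (31), September (30): 30 + 31 + 31 + 30 = 122 days.
October 1–28, 2180: 28 days.
Total: 25 + 122 + 28 = 175 days.
175 is a multiple of 7, so October 28, 2180 falls on the same weekday: Saturday.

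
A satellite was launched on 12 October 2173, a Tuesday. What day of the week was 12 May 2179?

Wednesday

Day-of-year of October 12, 2173: 285.
Day-of-year of May 12, 2179: 132.
2173 has 365 days, so 365 − 285 = 80 days remain in 2173.
Full years: 2174: 365; 2175: 365; 2176: 366; 2177: 365; 2178: 365. Sum = 1826.
Total: 80 + 1826 + 132 = 2038 days.
2038 mod 7 = 1, so 1 day after Tuesday is Wednesday.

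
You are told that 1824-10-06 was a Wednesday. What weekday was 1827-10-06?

Saturday

Day-of-year of October 6, 1824: 280.
Day-of-year of October 6, 1827: 279.
1824 has 366 days, so 366 − 280 = 86 days remain in 1824.
Full years: 1825: 365; 1826: 365. Sum = 730.
Total: 86 + 730 + 279 = 1095 days.
1095 mod 7 = 3, so 3 days after Wednesday is Saturday.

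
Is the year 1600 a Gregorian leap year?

Yes

1600 is a leap year (divisible by 400).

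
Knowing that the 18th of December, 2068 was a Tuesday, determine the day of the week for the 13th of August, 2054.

Count forward from the earlier date (August 13, 2054) to the later (December 18, 2068):
From August 13, 2054 to August 13, 2068: 14 years, of which 4 contain a Feb 29 — 10×365 + 4×366 = 5114 days.
August 2068: 31 − 13 = 18 days remain.
Then September (30), October (31), November (30): 30 + 31 + 30 = 91 days.
December 1–18, 2068: 18 days.
Residual: 127 days.
Total: 5241 days.
5241 mod 7 = 5, so 5 days before Tuesday is Thursday.

Thursday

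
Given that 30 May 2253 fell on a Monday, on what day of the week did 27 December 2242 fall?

Count forward from the earlier date (December 27, 2242) to the later (May 30, 2253):
Day-of-year of December 27, 2242: 361.
Day-of-year of May 30, 2253: 150.
2242 has 365 days, so 365 − 361 = 4 days remain in 2242.
Full years 2243–2252: 7 common + 3 leap = 7×365 + 3×366 = 3653 days.
Total: 4 + 3653 + 150 = 3807 days.
3807 mod 7 = 6, so 6 days before Monday is Tuesday.

Tuesday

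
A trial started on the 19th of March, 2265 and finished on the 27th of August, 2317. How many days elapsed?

Day-of-year of March 19, 2265: 78.
Day-of-year of August 27, 2317: 239.
2265 has 365 days, so 365 − 78 = 287 days remain in 2265.
Full years 2266–2316: 39 common + 12 leap = 39×365 + 12×366 = 18627 days.
Total: 287 + 18627 + 239 = 19153 days.

19153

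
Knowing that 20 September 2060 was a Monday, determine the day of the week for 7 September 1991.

Saturday

Count forward from the earlier date (September 7, 1991) to the later (September 20, 2060):
From September 7, 1991 to September 7, 2060: 69 years, of which 18 contain a Feb 29 — 51×365 + 18×366 = 25203 days.
(2000 is a leap year (divisible by 400).)
Within September 2060: 20 − 7 = 13 days.
Total: 25216 days.
25216 mod 7 = 2, so 2 days before Monday is Saturday.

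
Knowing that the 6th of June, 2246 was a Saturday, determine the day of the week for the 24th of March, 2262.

From June 6, 2246 to June 6, 2261: 15 years, of which 4 contain a Feb 29 — 11×365 + 4×366 = 5479 days.
June 2261: 30 − 6 = 24 days remain.
Then July (31), August (31), September (30), October (31), November (30), December (31), January (31), February 2262 (28): 31 + 31 + 30 + 31 + 30 + 31 + 31 + 28 = 243 days.
March 1–24, 2262: 24 days.
Residual: 291 days.
Total: 5770 days.
5770 mod 7 = 2, so 2 days after Saturday is Monday.

Monday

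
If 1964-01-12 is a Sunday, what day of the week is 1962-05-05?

Saturday

Count forward from the earlier date (May 5, 1962) to the later (January 12, 1964):
Day-of-year of May 5, 1962: 125.
Day-of-year of January 12, 1964: 12.
1962 has 365 days, so 365 − 125 = 240 days remain in 1962.
Full years: 1963: 365. Sum = 365.
Total: 240 + 365 + 12 = 617 days.
617 mod 7 = 1, so 1 day before Sunday is Saturday.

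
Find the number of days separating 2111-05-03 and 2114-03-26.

May 3, 2111 → May 3, 2112: 366 days (2112 is a leap year).
May 3, 2112 → May 3, 2113: 365 days.
May 2113: 31 − 3 = 28 days remain.
Then 9 full months totalling 273 days.
March 1–26, 2114: 26 days.
Residual: 327 days.
Total: 1058 days.

1058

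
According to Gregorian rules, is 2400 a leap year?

2400 is a leap year (divisible by 400).

Yes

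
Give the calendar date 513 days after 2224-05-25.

2225-10-20

Count 513 days after May 25, 2224:
Day-of-year of May 25, 2224: 146.
Day-of-year of October 20, 2225: 293.
2224 has 366 days, so 366 − 146 = 220 days remain in 2224.
Total: 220 + 293 = 513 days.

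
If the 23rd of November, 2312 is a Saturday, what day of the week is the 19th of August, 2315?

Thursday

November 23, 2312 → November 23, 2313: 365 days.
November 23, 2313 → November 23, 2314: 365 days.
November 2314: 30 − 23 = 7 days remain.
Then December (31), January (31), February 2315 (28), March (31), April (30), May (31), June (30), July (31): 31 + 31 + 28 + 31 + 30 + 31 + 30 + 31 = 243 days.
August 1–19, 2315: 19 days.
Residual: 269 days.
Total: 999 days.
999 mod 7 = 5, so 5 days after Saturday is Thursday.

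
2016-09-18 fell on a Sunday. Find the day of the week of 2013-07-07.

Count forward from the earlier date (July 7, 2013) to the later (September 18, 2016):
Day-of-year of July 7, 2013: 188.
Day-of-year of September 18, 2016: 262.
2013 has 365 days, so 365 − 188 = 177 days remain in 2013.
Full years: 2014: 365; 2015: 365. Sum = 730.
Total: 177 + 730 + 262 = 1169 days.
1169 is a multiple of 7, so 2013-07-07 falls on the same weekday: Sunday.

Sunday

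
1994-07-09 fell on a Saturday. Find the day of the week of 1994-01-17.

Count forward from the earlier date (January 17, 1994) to the later (July 9, 1994):
January 1994: 31 − 17 = 14 days remain.
Then February 1994 (28), March (31), April (30), May (31), June (30): 28 + 31 + 30 + 31 + 30 = 150 days.
July 1–9, 1994: 9 days.
Total: 14 + 150 + 9 = 173 days.
173 mod 7 = 5, so 5 days before Saturday is Monday.

Monday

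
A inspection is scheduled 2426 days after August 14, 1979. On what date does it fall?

April 5, 1986

Count 2426 days after August 14, 1979:
August 14, 1979 → August 14, 1980: 366 days (1980 is a leap year).
August 14, 1980 → August 14, 1981: 365 days.
August 14, 1981 → August 14, 1982: 365 days.
August 14, 1982 → August 14, 1983: 365 days.
August 14, 1983 → August 14, 1984: 366 days (1984 is a leap year).
August 14, 1984 → August 14, 1985: 365 days.
August 1985: 31 − 14 = 17 days remain.
Then September (30), October (31), November (30), December (31), January (31), February 1986 (28), March (31): 30 + 31 + 30 + 31 + 31 + 28 + 31 = 212 days.
April 1–5, 1986: 5 days.
Residual: 234 days.
Total: 2426 days.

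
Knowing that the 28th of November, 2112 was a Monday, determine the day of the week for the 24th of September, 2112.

Count forward from the earlier date (September 24, 2112) to the later (November 28, 2112):
September 2112: 30 − 24 = 6 days remain.
Then October (31): 31 days.
November 1–28, 2112: 28 days.
Total: 6 + 31 + 28 = 65 days.
65 mod 7 = 2, so 2 days before Monday is Saturday.

Saturday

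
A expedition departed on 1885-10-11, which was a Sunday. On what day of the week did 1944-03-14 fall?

Tuesday

From October 11, 1885 to October 11, 1943: 58 years, of which 13 contain a Feb 29 — 45×365 + 13×366 = 21183 days.
(1900 is not a leap year (divisible by 100 but not 400).)
October 1943: 31 − 11 = 20 days remain.
Then November (30), December (31), January (31), February 1944 (29): 30 + 31 + 31 + 29 = 121 days.
March 1–14, 1944: 14 days.
Residual: 155 days.
Total: 21338 days.
21338 mod 7 = 2, so 2 days after Sunday is Tuesday.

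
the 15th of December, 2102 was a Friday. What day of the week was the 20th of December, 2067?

Count forward from the earlier date (December 20, 2067) to the later (December 15, 2102):
From December 20, 2067 to December 20, 2101: 34 years, of which 8 contain a Feb 29 — 26×365 + 8×366 = 12418 days.
(2100 is not a leap year (divisible by 100 but not 400).)
December 2101: 31 − 20 = 11 days remain.
Then 11 full months totalling 334 days.
December 1–15, 2102: 15 days.
Residual: 360 days.
Total: 12778 days.
12778 mod 7 = 3, so 3 days before Friday is Tuesday.

Tuesday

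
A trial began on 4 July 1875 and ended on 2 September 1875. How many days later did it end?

July 1875: 31 − 4 = 27 days remain.
Then August (31): 31 days.
September 1–2, 1875: 2 days.
Total: 27 + 31 + 2 = 60 days.

60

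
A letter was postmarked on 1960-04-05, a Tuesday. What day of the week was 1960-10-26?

Wednesday

April 1960: 30 − 5 = 25 days remain.
Then May (31), June (30), July (31), August (31), September (30): 31 + 30 + 31 + 31 + 30 = 153 days.
October 1–26, 1960: 26 days.
Total: 25 + 153 + 26 = 204 days.
204 mod 7 = 1, so 1 day after Tuesday is Wednesday.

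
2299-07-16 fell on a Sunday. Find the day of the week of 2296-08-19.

Count forward from the earlier date (August 19, 2296) to the later (July 16, 2299):
August 19, 2296 → August 19, 2297: 365 days.
August 19, 2297 → August 19, 2298: 365 days.
August 2298: 31 − 19 = 12 days remain.
Then 10 full months totalling 303 days.
July 1–16, 2299: 16 days.
Residual: 331 days.
Total: 1061 days.
1061 mod 7 = 4, so 4 days before Sunday is Wednesday.

Wednesday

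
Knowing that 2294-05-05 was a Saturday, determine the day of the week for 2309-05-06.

Day-of-year of May 5, 2294: 125.
Day-of-year of May 6, 2309: 126.
2294 has 365 days, so 365 − 125 = 240 days remain in 2294.
Full years 2295–2308: 11 common + 3 leap = 11×365 + 3×366 = 5113 days.
Total: 240 + 5113 + 126 = 5479 days.
5479 mod 7 = 5, so 5 days after Saturday is Thursday.

Thursday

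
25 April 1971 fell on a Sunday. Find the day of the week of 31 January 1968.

Count forward from the earlier date (January 31, 1968) to the later (April 25, 1971):
Day-of-year of January 31, 1968: 31.
Day-of-year of April 25, 1971: 115.
1968 has 366 days, so 366 − 31 = 335 days remain in 1968.
Full years: 1969: 365; 1970: 365. Sum = 730.
Total: 335 + 730 + 115 = 1180 days.
1180 mod 7 = 4, so 4 days before Sunday is Wednesday.

Wednesday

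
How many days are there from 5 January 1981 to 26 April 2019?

13990

From January 5, 1981 to January 5, 2019: 38 years, of which 9 contain a Feb 29 — 29×365 + 9×366 = 13879 days.
(2000 is a leap year (divisible by 400).)
January 2019: 31 − 5 = 26 days remain.
Then February 2019 (28), March (31): 28 + 31 = 59 days.
April 1–26, 2019: 26 days.
Residual: 111 days.
Total: 13990 days.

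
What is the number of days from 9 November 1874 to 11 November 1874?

Within November 1874: 11 − 9 = 2 days.

2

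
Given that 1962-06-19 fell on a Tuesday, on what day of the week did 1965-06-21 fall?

Monday

Day-of-year of June 19, 1962: 170.
Day-of-year of June 21, 1965: 172.
1962 has 365 days, so 365 − 170 = 195 days remain in 1962.
Full years: 1963: 365; 1964: 366. Sum = 731.
Total: 195 + 731 + 172 = 1098 days.
1098 mod 7 = 6, so 6 days after Tuesday is Monday.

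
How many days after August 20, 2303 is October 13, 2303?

54

August 2303: 31 − 20 = 11 days remain.
Then September (30): 30 days.
October 1–13, 2303: 13 days.
Total: 11 + 30 + 13 = 54 days.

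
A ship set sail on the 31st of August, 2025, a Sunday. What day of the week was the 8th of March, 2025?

Saturday

Count forward from the earlier date (March 8, 2025) to the later (August 31, 2025):
March 2025: 31 − 8 = 23 days remain.
Then April (30), May (31), June (30), July (31): 30 + 31 + 30 + 31 = 122 days.
August 1–31, 2025: 31 days.
Total: 23 + 122 + 31 = 176 days.
176 mod 7 = 1, so 1 day before Sunday is Saturday.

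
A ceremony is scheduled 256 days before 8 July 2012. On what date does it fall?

26 October 2011

Count 256 days before July 8, 2012:
Day-of-year of October 26, 2011: 299.
Day-of-year of July 8, 2012: 190.
2011 has 365 days, so 365 − 299 = 66 days remain in 2011.
Total: 66 + 190 = 256 days.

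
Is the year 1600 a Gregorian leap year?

Yes

1600 is a leap year (divisible by 400).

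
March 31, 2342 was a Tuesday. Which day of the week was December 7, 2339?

Count forward from the earlier date (December 7, 2339) to the later (March 31, 2342):
December 7, 2339 → December 7, 2340: 366 days (2340 is a leap year).
December 7, 2340 → December 7, 2341: 365 days.
December 2341: 31 − 7 = 24 days remain.
Then January (31), February 2342 (28): 31 + 28 = 59 days.
March 1–31, 2342: 31 days.
Residual: 114 days.
Total: 845 days.
845 mod 7 = 5, so 5 days before Tuesday is Thursday.

Thursday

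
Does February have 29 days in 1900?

1900 is not a leap year (divisible by 100 but not 400).

No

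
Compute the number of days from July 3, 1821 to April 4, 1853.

From July 3, 1821 to July 3, 1852: 31 years, of which 8 contain a Feb 29 — 23×365 + 8×366 = 11323 days.
July 1852: 31 − 3 = 28 days remain.
Then August (31), September (30), October (31), November (30), December (31), January (31), February 1853 (28), March (31): 31 + 30 + 31 + 30 + 31 + 31 + 28 + 31 = 243 days.
April 1–4, 1853: 4 days.
Residual: 275 days.
Total: 11598 days.

11598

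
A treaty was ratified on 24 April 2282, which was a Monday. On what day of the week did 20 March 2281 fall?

Count forward from the earlier date (March 20, 2281) to the later (April 24, 2282):
March 2281: 31 − 20 = 11 days remain.
Then 12 full months totalling 365 days.
April 1–24, 2282: 24 days.
Total: 11 + 365 + 24 = 400 days.
400 mod 7 = 1, so 1 day before Monday is Sunday.

Sunday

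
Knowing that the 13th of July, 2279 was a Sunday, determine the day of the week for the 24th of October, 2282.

July 13, 2279 → July 13, 2280: 366 days (2280 is a leap year).
July 13, 2280 → July 13, 2281: 365 days.
July 13, 2281 → July 13, 2282: 365 days.
July 2282: 31 − 13 = 18 days remain.
Then August (31), September (30): 31 + 30 = 61 days.
October 1–24, 2282: 24 days.
Residual: 103 days.
Total: 1199 days.
1199 mod 7 = 2, so 2 days after Sunday is Tuesday.

Tuesday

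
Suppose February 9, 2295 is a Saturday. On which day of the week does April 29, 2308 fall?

Day-of-year of February 9, 2295: 40.
Day-of-year of April 29, 2308: 120.
2295 has 365 days, so 365 − 40 = 325 days remain in 2295.
Full years 2296–2307: 10 common + 2 leap = 10×365 + 2×366 = 4382 days.
Total: 325 + 4382 + 120 = 4827 days.
4827 mod 7 = 4, so 4 days after Saturday is Wednesday.

Wednesday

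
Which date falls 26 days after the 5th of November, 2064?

the 1st of December, 2064

Count 26 days after November 5, 2064:
November 2064: 30 − 5 = 25 days remain.
December 1, 2064: 1 day.
Total: 25 + 1 = 26 days.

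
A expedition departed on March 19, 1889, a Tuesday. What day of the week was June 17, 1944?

Saturday

From March 19, 1889 to March 19, 1944: 55 years, of which 13 contain a Feb 29 — 42×365 + 13×366 = 20088 days.
(1900 is not a leap year (divisible by 100 but not 400).)
March 1944: 31 − 19 = 12 days remain.
Then April (30), May (31): 30 + 31 = 61 days.
June 1–17, 1944: 17 days.
Residual: 90 days.
Total: 20178 days.
20178 mod 7 = 4, so 4 days after Tuesday is Saturday.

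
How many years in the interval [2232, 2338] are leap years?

26

Years divisible by 4: 2232, 2236, …, 2336 — 27 in all.
Of these, 2300 is divisible by 100 but not 400, so not leap.
Leap years: 27 − 1 = 26.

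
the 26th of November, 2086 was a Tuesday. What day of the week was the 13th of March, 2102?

Day-of-year of November 26, 2086: 330.
Day-of-year of March 13, 2102: 72.
2086 has 365 days, so 365 − 330 = 35 days remain in 2086.
Full years 2087–2101: 12 common + 3 leap = 12×365 + 3×366 = 5478 days.
Total: 35 + 5478 + 72 = 5585 days.
5585 mod 7 = 6, so 6 days after Tuesday is Monday.

Monday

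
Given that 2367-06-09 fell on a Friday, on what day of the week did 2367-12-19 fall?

June 2367: 30 − 9 = 21 days remain.
Then July (31), August (31), September (30), October (31), November (30): 31 + 31 + 30 + 31 + 30 = 153 days.
December 1–19, 2367: 19 days.
Total: 21 + 153 + 19 = 193 days.
193 mod 7 = 4, so 4 days after Friday is Tuesday.

Tuesday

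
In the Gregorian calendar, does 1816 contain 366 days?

1816 is a leap year.

Yes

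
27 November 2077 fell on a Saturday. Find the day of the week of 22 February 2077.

Count forward from the earlier date (February 22, 2077) to the later (November 27, 2077):
February 2077: 28 − 22 = 6 days remain (2077 is not a leap year, so February has 28 days).
Then March (31), April (30), May (31), June (30), July (31), August (31), September (30), October (31): 31 + 30 + 31 + 30 + 31 + 31 + 30 + 31 = 245 days.
November 1–27, 2077: 27 days.
Total: 6 + 245 + 27 = 278 days.
278 mod 7 = 5, so 5 days before Saturday is Monday.

Monday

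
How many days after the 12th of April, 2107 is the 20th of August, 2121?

5244

From April 12, 2107 to April 12, 2121: 14 years, of which 4 contain a Feb 29 — 10×365 + 4×366 = 5114 days.
April 2121: 30 − 12 = 18 days remain.
Then May (31), June (30), July (31): 31 + 30 + 31 = 92 days.
August 1–20, 2121: 20 days.
Residual: 130 days.
Total: 5244 days.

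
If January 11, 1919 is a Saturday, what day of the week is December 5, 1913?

Count forward from the earlier date (December 5, 1913) to the later (January 11, 1919):
December 5, 1913 → December 5, 1914: 365 days.
December 5, 1914 → December 5, 1915: 365 days.
December 5, 1915 → December 5, 1916: 366 days (1916 is a leap year).
December 5, 1916 → December 5, 1917: 365 days.
December 5, 1917 → December 5, 1918: 365 days.
December 1918: 31 − 5 = 26 days remain.
January 1–11, 1919: 11 days.
Residual: 37 days.
Total: 1863 days.
1863 mod 7 = 1, so 1 day before Saturday is Friday.

Friday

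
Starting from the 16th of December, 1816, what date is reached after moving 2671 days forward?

the 9th of April, 1824

Count 2671 days after December 16, 1816:
Day-of-year of December 16, 1816: 351.
Day-of-year of April 9, 1824: 100.
1816 has 366 days, so 366 − 351 = 15 days remain in 1816.
Full years 1817–1823: 6 common + 1 leap = 6×365 + 1×366 = 2556 days.
Total: 15 + 2556 + 100 = 2671 days.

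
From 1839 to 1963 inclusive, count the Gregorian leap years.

Years divisible by 4: 1840, 1844, …, 1960 — 31 in all.
Of these, 1900 is divisible by 100 but not 400, so not leap.
Leap years: 31 − 1 = 30.

30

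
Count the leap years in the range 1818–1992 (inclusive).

43

Years divisible by 4: 1820, 1824, …, 1992 — 44 in all.
Of these, 1900 is divisible by 100 but not 400, so not leap.
Leap years: 44 − 1 = 43.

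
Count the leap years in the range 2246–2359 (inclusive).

Years divisible by 4: 2248, 2252, …, 2356 — 28 in all.
Of these, 2300 is divisible by 100 but not 400, so not leap.
Leap years: 28 − 1 = 27.

27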